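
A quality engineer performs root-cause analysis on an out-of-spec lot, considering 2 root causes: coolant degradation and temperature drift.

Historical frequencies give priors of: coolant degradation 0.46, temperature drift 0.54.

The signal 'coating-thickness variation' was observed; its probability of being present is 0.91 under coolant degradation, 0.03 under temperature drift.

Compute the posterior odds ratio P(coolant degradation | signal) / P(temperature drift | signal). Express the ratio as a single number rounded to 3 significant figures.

The normalizing constant cancels in an odds ratio, so compute prior × likelihood for the two hypotheses only:
  coolant degradation: 0.46 × 0.91 = 0.4186
  temperature drift: 0.54 × 0.03 = 0.0162
Odds(coolant degradation : temperature drift) = 0.4186 / 0.0162 ≈ 25.8.

25.8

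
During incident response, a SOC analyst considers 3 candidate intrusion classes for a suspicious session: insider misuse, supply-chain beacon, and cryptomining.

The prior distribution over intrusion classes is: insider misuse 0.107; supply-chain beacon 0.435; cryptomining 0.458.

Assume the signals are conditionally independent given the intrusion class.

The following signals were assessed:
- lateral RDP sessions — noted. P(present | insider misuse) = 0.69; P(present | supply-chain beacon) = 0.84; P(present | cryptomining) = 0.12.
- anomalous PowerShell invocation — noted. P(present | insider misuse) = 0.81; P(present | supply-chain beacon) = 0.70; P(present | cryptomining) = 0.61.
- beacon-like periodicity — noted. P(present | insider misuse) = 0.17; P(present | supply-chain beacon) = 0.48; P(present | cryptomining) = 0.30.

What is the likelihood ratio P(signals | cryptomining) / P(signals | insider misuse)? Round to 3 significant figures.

Take the product of per-signal likelihoods under each hypothesis, then divide.
  cryptomining: 0.12 × 0.61 × 0.30 = 0.02196
  insider misuse: 0.69 × 0.81 × 0.17 = 0.095013
Bayes factor = 0.02196 / 0.095013 ≈ 0.231

0.231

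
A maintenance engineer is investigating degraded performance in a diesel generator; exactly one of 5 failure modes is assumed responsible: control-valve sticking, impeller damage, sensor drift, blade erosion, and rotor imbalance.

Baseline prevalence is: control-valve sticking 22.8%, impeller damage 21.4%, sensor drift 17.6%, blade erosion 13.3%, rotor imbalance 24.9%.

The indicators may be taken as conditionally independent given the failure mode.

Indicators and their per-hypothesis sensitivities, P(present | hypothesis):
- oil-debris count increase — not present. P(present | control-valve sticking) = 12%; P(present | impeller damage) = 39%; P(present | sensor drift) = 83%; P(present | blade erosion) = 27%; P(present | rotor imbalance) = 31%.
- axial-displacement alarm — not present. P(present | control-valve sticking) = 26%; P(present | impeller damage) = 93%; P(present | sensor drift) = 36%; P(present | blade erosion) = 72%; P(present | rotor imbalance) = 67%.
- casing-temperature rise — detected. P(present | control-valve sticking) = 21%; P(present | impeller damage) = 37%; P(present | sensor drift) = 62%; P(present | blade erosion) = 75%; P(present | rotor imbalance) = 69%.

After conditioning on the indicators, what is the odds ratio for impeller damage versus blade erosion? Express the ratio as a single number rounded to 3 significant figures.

Posterior odds equal prior odds times the likelihood ratio; only the two competing hypotheses matter (using 1 − P(present | H) for each absent indicator).
  impeller damage: 0.214 × (1 − 0.39) × (1 − 0.93) × 0.37 = 0.003381
  blade erosion: 0.133 × (1 − 0.27) × (1 − 0.72) × 0.75 = 0.020389
Posterior odds = 0.003381 / 0.020389 ≈ 0.166.

0.166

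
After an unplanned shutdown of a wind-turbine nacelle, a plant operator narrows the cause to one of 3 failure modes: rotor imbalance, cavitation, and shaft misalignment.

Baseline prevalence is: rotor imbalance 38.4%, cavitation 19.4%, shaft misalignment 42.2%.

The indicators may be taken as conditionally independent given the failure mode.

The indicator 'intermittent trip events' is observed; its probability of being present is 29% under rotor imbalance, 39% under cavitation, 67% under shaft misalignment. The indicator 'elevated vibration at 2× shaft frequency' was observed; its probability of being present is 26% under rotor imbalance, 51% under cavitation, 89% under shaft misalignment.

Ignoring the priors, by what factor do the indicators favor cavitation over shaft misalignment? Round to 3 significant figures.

0.334

Take the product of per-indicator likelihoods under each hypothesis, then divide.
  cavitation: 0.39 × 0.51 = 0.1989
  shaft misalignment: 0.67 × 0.89 = 0.5963
Bayes factor = 0.1989 / 0.5963 ≈ 0.334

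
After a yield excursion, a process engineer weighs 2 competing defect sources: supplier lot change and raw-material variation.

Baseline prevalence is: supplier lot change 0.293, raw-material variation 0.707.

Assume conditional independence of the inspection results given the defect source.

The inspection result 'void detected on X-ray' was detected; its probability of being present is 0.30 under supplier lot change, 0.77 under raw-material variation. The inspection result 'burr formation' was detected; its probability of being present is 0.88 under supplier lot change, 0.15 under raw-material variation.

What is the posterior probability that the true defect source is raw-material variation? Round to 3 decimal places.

Multiply each prior by the joint likelihood of the inspection result pattern:
  supplier lot change: 0.293 × 0.30 × 0.88 = 0.077352
  raw-material variation: 0.707 × 0.77 × 0.15 = 0.081658
Marginal likelihood of the evidence = 0.15901.
P(raw-material variation | evidence) = 0.081658 / 0.15901 ≈ 0.514.

0.514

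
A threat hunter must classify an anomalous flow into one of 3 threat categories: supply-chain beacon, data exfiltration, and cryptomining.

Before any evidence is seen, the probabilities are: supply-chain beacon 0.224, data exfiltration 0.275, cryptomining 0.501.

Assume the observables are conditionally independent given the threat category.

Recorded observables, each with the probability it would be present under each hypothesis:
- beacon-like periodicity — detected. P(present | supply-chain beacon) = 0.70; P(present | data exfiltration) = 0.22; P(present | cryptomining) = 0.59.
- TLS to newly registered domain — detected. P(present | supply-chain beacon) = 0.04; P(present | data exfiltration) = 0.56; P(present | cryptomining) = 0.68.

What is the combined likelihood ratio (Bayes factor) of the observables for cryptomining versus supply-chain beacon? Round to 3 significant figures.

14.3

Take the product of per-observable likelihoods under each hypothesis, then divide.
  cryptomining: 0.59 × 0.68 = 0.4012
  supply-chain beacon: 0.70 × 0.04 = 0.028
Bayes factor = 0.4012 / 0.028 ≈ 14.3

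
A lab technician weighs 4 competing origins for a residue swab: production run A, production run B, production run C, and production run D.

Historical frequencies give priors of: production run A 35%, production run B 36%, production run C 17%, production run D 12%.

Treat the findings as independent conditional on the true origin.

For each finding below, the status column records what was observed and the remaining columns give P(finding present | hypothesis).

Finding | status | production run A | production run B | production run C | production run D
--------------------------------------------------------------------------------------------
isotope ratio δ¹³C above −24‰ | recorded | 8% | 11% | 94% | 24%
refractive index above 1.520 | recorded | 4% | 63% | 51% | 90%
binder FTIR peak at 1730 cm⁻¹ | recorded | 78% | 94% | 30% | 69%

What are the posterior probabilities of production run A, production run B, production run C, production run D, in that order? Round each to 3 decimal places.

0.013, 0.352, 0.367, 0.268

For each hypothesis, the unnormalized posterior weight is prior × product of the finding likelihoods:
  production run A: 0.35 × 0.08 × 0.04 × 0.78 = 0.0008736
  production run B: 0.36 × 0.11 × 0.63 × 0.94 = 0.023451
  production run C: 0.17 × 0.94 × 0.51 × 0.30 = 0.024449
  production run D: 0.12 × 0.24 × 0.90 × 0.69 = 0.017885
The unnormalized weights sum to 0.066659.
P(production run A | evidence) = 0.0008736 / 0.066659 ≈ 0.013
P(production run B | evidence) = 0.023451 / 0.066659 ≈ 0.352
P(production run C | evidence) = 0.024449 / 0.066659 ≈ 0.367
P(production run D | evidence) = 0.017885 / 0.066659 ≈ 0.268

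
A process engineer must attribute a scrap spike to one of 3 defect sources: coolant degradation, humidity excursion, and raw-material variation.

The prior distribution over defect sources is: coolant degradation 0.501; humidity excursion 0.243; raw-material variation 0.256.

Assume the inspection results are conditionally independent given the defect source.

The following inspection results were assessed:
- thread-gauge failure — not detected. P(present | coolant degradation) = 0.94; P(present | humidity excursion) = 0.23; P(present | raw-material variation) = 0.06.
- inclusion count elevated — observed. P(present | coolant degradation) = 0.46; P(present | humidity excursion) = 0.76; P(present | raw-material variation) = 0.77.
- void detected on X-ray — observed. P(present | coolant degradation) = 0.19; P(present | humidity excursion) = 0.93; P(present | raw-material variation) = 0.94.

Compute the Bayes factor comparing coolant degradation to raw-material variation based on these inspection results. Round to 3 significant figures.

0.00771

Joint likelihood of the inspection result pattern under each hypothesis (using 1 − P(present | H) for each absent inspection result):
  coolant degradation: (1 − 0.94) × 0.46 × 0.19 = 0.005244
  raw-material variation: (1 − 0.06) × 0.77 × 0.94 = 0.68037
Bayes factor = 0.005244 / 0.68037 ≈ 0.00771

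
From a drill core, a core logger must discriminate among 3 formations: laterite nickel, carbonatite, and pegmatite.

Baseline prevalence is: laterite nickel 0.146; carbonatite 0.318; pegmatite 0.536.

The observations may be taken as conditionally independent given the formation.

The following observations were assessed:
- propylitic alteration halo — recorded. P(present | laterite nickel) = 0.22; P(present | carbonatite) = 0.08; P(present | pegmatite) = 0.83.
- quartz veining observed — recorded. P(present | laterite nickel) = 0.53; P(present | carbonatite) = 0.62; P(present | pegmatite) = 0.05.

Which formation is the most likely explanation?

By Bayes' rule with conditional independence, the unnormalized weight for each hypothesis is prior × ∏ likelihoods:
  laterite nickel: 0.146 × 0.22 × 0.53 = 0.017024
  carbonatite: 0.318 × 0.08 × 0.62 = 0.015773
  pegmatite: 0.536 × 0.83 × 0.05 = 0.022244
Normalizing constant Z = 0.017024 + 0.015773 + 0.022244 = 0.05504.
P(laterite nickel | evidence) ≈ 0.017024 / 0.05504 ≈ 0.309
P(carbonatite | evidence) ≈ 0.015773 / 0.05504 ≈ 0.287
P(pegmatite | evidence) ≈ 0.022244 / 0.05504 ≈ 0.404
The largest is 0.404, so pegmatite is most probable.

pegmatite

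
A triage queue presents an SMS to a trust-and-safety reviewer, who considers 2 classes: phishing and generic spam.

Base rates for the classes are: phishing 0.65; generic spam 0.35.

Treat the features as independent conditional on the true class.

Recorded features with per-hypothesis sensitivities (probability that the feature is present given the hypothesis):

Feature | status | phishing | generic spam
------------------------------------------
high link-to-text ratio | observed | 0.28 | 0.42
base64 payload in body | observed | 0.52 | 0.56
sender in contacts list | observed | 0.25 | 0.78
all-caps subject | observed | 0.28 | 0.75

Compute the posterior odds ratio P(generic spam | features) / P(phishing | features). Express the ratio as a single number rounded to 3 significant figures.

7.27

The normalizing constant cancels in an odds ratio, so compute prior × likelihood for the two hypotheses only:
  generic spam: 0.35 × 0.42 × 0.56 × 0.78 × 0.75 = 0.048157
  phishing: 0.65 × 0.28 × 0.52 × 0.25 × 0.28 = 0.0066248
Odds(generic spam : phishing) = 0.048157 / 0.0066248 ≈ 7.27.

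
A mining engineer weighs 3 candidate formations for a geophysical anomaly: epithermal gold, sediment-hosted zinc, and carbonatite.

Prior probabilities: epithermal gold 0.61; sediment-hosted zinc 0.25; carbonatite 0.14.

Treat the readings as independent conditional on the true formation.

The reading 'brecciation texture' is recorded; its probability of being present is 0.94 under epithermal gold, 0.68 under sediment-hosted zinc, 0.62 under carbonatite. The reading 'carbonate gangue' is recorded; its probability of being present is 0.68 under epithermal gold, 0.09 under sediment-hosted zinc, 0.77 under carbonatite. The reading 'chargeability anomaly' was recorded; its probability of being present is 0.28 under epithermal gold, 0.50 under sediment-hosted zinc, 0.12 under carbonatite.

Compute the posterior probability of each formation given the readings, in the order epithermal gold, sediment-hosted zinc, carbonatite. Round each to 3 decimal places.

0.874, 0.061, 0.064

For each hypothesis, the unnormalized posterior weight is prior × product of the reading likelihoods:
  epithermal gold: 0.61 × 0.94 × 0.68 × 0.28 = 0.10918
  sediment-hosted zinc: 0.25 × 0.68 × 0.09 × 0.50 = 0.00765
  carbonatite: 0.14 × 0.62 × 0.77 × 0.12 = 0.0080203
Marginal likelihood of the evidence = 0.12485.
P(epithermal gold | evidence) = 0.10918 / 0.12485 ≈ 0.874
P(sediment-hosted zinc | evidence) = 0.00765 / 0.12485 ≈ 0.061
P(carbonatite | evidence) = 0.0080203 / 0.12485 ≈ 0.064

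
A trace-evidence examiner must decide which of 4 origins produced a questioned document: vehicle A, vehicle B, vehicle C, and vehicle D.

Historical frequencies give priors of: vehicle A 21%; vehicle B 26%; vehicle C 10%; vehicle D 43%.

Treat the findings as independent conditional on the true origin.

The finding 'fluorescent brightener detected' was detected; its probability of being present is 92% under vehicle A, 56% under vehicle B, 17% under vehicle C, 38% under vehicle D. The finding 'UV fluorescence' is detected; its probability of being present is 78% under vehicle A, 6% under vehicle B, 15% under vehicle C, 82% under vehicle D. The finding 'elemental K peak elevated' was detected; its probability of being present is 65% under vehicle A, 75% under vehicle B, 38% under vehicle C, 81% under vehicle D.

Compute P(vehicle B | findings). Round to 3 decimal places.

Multiply each prior by the joint likelihood of the evidence pattern:
  vehicle A: 0.21 × 0.92 × 0.78 × 0.65 = 0.097952
  vehicle B: 0.26 × 0.56 × 0.06 × 0.75 = 0.006552
  vehicle C: 0.10 × 0.17 × 0.15 × 0.38 = 0.000969
  vehicle D: 0.43 × 0.38 × 0.82 × 0.81 = 0.10853
Marginal likelihood of the evidence = 0.214.
P(vehicle B | evidence) = 0.006552 / 0.214 ≈ 0.031.

0.031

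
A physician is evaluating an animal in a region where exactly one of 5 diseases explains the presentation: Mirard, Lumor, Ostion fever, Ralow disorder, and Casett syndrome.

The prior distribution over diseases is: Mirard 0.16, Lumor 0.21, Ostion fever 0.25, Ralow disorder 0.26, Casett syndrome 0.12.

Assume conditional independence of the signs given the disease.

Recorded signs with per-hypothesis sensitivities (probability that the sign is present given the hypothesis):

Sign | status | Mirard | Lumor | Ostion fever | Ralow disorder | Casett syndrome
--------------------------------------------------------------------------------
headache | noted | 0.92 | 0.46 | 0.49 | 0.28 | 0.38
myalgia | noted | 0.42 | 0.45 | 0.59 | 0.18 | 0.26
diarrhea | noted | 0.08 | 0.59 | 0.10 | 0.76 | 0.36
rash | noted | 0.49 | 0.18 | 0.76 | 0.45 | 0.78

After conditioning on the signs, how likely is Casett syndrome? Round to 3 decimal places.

For each hypothesis, the unnormalized posterior weight is prior × product of the sign likelihoods:
  Mirard: 0.16 × 0.92 × 0.42 × 0.08 × 0.49 = 0.0024235
  Lumor: 0.21 × 0.46 × 0.45 × 0.59 × 0.18 = 0.0046165
  Ostion fever: 0.25 × 0.49 × 0.59 × 0.10 × 0.76 = 0.0054929
  Ralow disorder: 0.26 × 0.28 × 0.18 × 0.76 × 0.45 = 0.0044816
  Casett syndrome: 0.12 × 0.38 × 0.26 × 0.36 × 0.78 = 0.0033292
Normalizing constant Z = 0.0024235 + 0.0046165 + 0.0054929 + 0.0044816 + 0.0033292 = 0.020344.
P(Casett syndrome | evidence) = 0.0033292 / 0.020344 ≈ 0.164.

0.164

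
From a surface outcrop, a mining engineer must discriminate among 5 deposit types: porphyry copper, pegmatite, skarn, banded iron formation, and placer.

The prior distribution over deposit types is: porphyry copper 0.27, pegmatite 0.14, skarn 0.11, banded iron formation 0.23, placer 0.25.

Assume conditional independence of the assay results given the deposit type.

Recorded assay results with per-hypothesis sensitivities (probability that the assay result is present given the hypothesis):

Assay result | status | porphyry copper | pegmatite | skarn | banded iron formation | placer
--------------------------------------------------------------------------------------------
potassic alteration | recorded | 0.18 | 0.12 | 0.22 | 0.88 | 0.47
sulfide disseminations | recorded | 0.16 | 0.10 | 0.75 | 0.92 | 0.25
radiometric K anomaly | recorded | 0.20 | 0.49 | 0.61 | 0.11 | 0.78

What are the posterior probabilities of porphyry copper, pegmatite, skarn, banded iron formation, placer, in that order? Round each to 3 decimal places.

For each hypothesis, the unnormalized posterior weight is prior × product of the assay result likelihoods:
  porphyry copper: 0.27 × 0.18 × 0.16 × 0.20 = 0.0015552
  pegmatite: 0.14 × 0.12 × 0.10 × 0.49 = 0.0008232
  skarn: 0.11 × 0.22 × 0.75 × 0.61 = 0.011071
  banded iron formation: 0.23 × 0.88 × 0.92 × 0.11 = 0.020483
  placer: 0.25 × 0.47 × 0.25 × 0.78 = 0.022912
Marginal likelihood of the evidence = 0.056845.
P(porphyry copper | evidence) = 0.0015552 / 0.056845 ≈ 0.027
P(pegmatite | evidence) = 0.0008232 / 0.056845 ≈ 0.014
P(skarn | evidence) = 0.011071 / 0.056845 ≈ 0.195
P(banded iron formation | evidence) = 0.020483 / 0.056845 ≈ 0.360
P(placer | evidence) = 0.022912 / 0.056845 ≈ 0.403

0.027, 0.014, 0.195, 0.360, 0.403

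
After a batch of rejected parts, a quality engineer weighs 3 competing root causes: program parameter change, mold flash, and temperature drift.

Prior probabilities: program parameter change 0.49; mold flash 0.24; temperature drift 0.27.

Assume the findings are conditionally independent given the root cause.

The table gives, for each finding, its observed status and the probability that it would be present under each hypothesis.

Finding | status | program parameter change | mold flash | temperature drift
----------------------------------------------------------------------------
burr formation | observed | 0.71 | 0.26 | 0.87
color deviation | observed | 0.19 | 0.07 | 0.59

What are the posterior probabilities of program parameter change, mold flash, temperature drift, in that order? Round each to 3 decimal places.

By Bayes' rule with conditional independence, the unnormalized weight for each hypothesis is prior × ∏ likelihoods:
  program parameter change: 0.49 × 0.71 × 0.19 = 0.066101
  mold flash: 0.24 × 0.26 × 0.07 = 0.004368
  temperature drift: 0.27 × 0.87 × 0.59 = 0.13859
Normalizing constant Z = 0.066101 + 0.004368 + 0.13859 = 0.20906.
P(program parameter change | evidence) = 0.066101 / 0.20906 ≈ 0.316
P(mold flash | evidence) = 0.004368 / 0.20906 ≈ 0.021
P(temperature drift | evidence) = 0.13859 / 0.20906 ≈ 0.663

0.316, 0.021, 0.663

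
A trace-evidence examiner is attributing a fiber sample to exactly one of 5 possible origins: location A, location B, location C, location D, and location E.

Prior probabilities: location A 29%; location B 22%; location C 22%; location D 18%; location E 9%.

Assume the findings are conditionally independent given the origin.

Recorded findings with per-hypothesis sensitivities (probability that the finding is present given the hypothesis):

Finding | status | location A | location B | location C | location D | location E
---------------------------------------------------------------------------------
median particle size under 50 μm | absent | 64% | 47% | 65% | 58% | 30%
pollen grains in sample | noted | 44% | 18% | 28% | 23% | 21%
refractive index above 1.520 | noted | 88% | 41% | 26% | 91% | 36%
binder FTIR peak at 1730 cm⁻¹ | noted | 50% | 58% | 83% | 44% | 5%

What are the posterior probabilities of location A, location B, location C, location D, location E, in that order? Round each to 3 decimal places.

By Bayes' rule with conditional independence, the unnormalized weight for each hypothesis is prior × ∏ likelihoods (using 1 − P(present | H) for each absent finding):
  location A: 0.29 × (1 − 0.64) × 0.44 × 0.88 × 0.50 = 0.020212
  location B: 0.22 × (1 − 0.47) × 0.18 × 0.41 × 0.58 = 0.0049909
  location C: 0.22 × (1 − 0.65) × 0.28 × 0.26 × 0.83 = 0.0046526
  location D: 0.18 × (1 − 0.58) × 0.23 × 0.91 × 0.44 = 0.0069622
  location E: 0.09 × (1 − 0.30) × 0.21 × 0.36 × 0.05 = 0.00023814
Normalizing constant Z = 0.020212 + 0.0049909 + 0.0046526 + 0.0069622 + 0.00023814 = 0.037056.
P(location A | evidence) = 0.020212 / 0.037056 ≈ 0.545
P(location B | evidence) = 0.0049909 / 0.037056 ≈ 0.135
P(location C | evidence) = 0.0046526 / 0.037056 ≈ 0.126
P(location D | evidence) = 0.0069622 / 0.037056 ≈ 0.188
P(location E | evidence) = 0.00023814 / 0.037056 ≈ 0.006

0.545, 0.135, 0.126, 0.188, 0.006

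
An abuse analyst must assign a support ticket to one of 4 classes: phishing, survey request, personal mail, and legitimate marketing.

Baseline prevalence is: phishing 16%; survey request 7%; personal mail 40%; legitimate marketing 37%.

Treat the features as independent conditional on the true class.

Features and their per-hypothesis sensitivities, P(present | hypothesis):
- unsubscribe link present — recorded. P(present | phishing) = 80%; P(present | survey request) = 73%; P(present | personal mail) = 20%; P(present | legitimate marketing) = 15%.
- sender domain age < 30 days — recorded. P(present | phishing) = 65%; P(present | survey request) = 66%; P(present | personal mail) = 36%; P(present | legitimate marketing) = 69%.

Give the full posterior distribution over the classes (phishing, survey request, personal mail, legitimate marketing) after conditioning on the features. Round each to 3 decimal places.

Multiply each prior by the joint likelihood of the feature pattern:
  phishing: 0.16 × 0.80 × 0.65 = 0.0832
  survey request: 0.07 × 0.73 × 0.66 = 0.033726
  personal mail: 0.40 × 0.20 × 0.36 = 0.0288
  legitimate marketing: 0.37 × 0.15 × 0.69 = 0.038295
The unnormalized weights sum to 0.18402.
P(phishing | evidence) = 0.0832 / 0.18402 ≈ 0.452
P(survey request | evidence) = 0.033726 / 0.18402 ≈ 0.183
P(personal mail | evidence) = 0.0288 / 0.18402 ≈ 0.157
P(legitimate marketing | evidence) = 0.038295 / 0.18402 ≈ 0.208

0.452, 0.183, 0.157, 0.208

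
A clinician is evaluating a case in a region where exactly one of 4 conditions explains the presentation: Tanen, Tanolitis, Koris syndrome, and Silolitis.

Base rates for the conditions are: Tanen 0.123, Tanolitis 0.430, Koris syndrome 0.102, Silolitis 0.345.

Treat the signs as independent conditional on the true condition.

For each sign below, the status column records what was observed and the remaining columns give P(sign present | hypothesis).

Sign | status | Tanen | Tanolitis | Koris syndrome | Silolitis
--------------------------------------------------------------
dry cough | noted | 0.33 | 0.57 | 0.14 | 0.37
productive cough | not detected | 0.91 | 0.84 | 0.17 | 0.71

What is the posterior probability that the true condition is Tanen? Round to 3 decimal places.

Multiply each prior by the joint likelihood of the sign pattern (using 1 − P(present | H) for each absent sign):
  Tanen: 0.123 × 0.33 × (1 − 0.91) = 0.0036531
  Tanolitis: 0.430 × 0.57 × (1 − 0.84) = 0.039216
  Koris syndrome: 0.102 × 0.14 × (1 − 0.17) = 0.011852
  Silolitis: 0.345 × 0.37 × (1 − 0.71) = 0.037019
The unnormalized weights sum to 0.09174.
P(Tanen | evidence) = 0.0036531 / 0.09174 ≈ 0.040.

0.040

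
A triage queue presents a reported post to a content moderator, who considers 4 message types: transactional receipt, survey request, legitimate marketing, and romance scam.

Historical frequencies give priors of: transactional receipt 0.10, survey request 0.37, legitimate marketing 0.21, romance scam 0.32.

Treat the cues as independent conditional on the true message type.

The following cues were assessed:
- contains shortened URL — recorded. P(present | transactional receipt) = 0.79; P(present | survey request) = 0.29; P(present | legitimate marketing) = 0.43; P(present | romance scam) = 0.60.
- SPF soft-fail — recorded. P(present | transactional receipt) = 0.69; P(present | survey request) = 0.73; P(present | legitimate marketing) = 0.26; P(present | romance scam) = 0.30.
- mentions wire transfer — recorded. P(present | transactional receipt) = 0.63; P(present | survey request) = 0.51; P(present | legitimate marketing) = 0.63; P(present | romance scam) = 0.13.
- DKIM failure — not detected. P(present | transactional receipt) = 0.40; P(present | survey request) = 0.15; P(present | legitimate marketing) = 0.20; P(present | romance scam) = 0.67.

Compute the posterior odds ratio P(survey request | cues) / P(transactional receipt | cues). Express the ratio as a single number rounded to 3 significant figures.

Unnormalized posterior weight (prior times the cue likelihoods) for each of the two hypotheses (using 1 − P(present | H) for each absent cue):
  survey request: 0.37 × 0.29 × 0.73 × 0.51 × (1 − 0.15) = 0.033956
  transactional receipt: 0.10 × 0.79 × 0.69 × 0.63 × (1 − 0.40) = 0.020605
Odds(survey request : transactional receipt) = 0.033956 / 0.020605 ≈ 1.65.

1.65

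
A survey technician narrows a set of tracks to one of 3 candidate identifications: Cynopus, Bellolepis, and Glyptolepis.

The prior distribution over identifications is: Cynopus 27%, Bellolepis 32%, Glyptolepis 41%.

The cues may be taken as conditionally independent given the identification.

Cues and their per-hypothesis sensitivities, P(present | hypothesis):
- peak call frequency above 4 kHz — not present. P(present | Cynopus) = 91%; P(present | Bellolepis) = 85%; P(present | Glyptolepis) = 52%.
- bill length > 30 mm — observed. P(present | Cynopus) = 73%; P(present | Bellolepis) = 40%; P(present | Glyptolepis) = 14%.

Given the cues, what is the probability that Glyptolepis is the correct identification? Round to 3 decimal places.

For each hypothesis, the unnormalized posterior weight is prior × product of the cue likelihoods (using 1 − P(present | H) for each absent cue):
  Cynopus: 0.27 × (1 − 0.91) × 0.73 = 0.017739
  Bellolepis: 0.32 × (1 − 0.85) × 0.40 = 0.0192
  Glyptolepis: 0.41 × (1 − 0.52) × 0.14 = 0.027552
The unnormalized weights sum to 0.064491.
P(Glyptolepis | evidence) = 0.027552 / 0.064491 ≈ 0.427.

0.427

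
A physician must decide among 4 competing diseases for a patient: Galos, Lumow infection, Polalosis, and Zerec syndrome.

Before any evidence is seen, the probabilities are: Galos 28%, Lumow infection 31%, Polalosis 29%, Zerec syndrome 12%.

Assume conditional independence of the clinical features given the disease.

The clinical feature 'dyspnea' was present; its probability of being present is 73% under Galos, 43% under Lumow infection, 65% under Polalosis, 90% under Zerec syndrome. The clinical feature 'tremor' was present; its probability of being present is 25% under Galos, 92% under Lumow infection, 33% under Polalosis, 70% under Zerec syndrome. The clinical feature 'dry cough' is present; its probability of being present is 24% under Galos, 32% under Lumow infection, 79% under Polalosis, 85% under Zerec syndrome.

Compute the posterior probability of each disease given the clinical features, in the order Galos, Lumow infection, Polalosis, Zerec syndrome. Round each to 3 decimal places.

By Bayes' rule with conditional independence, the unnormalized weight for each hypothesis is prior × ∏ likelihoods:
  Galos: 0.28 × 0.73 × 0.25 × 0.24 = 0.012264
  Lumow infection: 0.31 × 0.43 × 0.92 × 0.32 = 0.039244
  Polalosis: 0.29 × 0.65 × 0.33 × 0.79 = 0.049142
  Zerec syndrome: 0.12 × 0.90 × 0.70 × 0.85 = 0.06426
The unnormalized weights sum to 0.16491.
P(Galos | evidence) = 0.012264 / 0.16491 ≈ 0.074
P(Lumow infection | evidence) = 0.039244 / 0.16491 ≈ 0.238
P(Polalosis | evidence) = 0.049142 / 0.16491 ≈ 0.298
P(Zerec syndrome | evidence) = 0.06426 / 0.16491 ≈ 0.390

0.074, 0.238, 0.298, 0.390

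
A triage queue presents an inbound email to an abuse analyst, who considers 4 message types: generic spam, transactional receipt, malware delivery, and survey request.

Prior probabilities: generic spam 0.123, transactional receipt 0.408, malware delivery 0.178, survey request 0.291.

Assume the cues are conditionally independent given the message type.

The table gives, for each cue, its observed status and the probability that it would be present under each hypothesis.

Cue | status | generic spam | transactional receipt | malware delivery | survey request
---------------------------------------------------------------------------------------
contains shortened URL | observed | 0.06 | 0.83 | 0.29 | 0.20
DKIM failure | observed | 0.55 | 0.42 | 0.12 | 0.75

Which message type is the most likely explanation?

transactional receipt

For each hypothesis, the unnormalized posterior weight is prior × product of the cue likelihoods:
  generic spam: 0.123 × 0.06 × 0.55 = 0.004059
  transactional receipt: 0.408 × 0.83 × 0.42 = 0.14223
  malware delivery: 0.178 × 0.29 × 0.12 = 0.0061944
  survey request: 0.291 × 0.20 × 0.75 = 0.04365
The unnormalized weights sum to 0.19613.
P(generic spam | evidence) ≈ 0.004059 / 0.19613 ≈ 0.021
P(transactional receipt | evidence) ≈ 0.14223 / 0.19613 ≈ 0.725
P(malware delivery | evidence) ≈ 0.0061944 / 0.19613 ≈ 0.032
P(survey request | evidence) ≈ 0.04365 / 0.19613 ≈ 0.223
The largest is 0.725, so transactional receipt is most probable.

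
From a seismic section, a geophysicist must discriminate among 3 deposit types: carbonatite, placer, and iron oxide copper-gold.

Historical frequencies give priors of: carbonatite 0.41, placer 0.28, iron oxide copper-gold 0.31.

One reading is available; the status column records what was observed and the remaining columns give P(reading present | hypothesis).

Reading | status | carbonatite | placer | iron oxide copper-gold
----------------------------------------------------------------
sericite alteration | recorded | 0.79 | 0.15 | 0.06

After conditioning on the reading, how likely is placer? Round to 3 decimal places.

By Bayes' rule, the unnormalized weight for each hypothesis is prior × likelihood:
  carbonatite: 0.41 × 0.79 = 0.3239
  placer: 0.28 × 0.15 = 0.042
  iron oxide copper-gold: 0.31 × 0.06 = 0.0186
Marginal likelihood of the evidence = 0.3845.
P(placer | evidence) = 0.042 / 0.3845 ≈ 0.109.

0.109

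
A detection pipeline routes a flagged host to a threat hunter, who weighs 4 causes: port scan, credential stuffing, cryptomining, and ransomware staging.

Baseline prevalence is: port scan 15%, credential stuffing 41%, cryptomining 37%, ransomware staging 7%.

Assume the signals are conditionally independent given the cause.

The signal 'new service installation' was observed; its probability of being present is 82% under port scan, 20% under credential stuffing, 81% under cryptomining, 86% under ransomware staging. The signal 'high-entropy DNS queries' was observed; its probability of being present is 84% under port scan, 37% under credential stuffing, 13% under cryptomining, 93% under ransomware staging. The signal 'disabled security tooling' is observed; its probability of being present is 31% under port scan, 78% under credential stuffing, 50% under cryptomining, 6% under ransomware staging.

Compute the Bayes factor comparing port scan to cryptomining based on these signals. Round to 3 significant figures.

4.06

Joint likelihood of the signal pattern under each hypothesis:
  port scan: 0.82 × 0.84 × 0.31 = 0.21353
  cryptomining: 0.81 × 0.13 × 0.50 = 0.05265
Bayes factor = 0.21353 / 0.05265 ≈ 4.06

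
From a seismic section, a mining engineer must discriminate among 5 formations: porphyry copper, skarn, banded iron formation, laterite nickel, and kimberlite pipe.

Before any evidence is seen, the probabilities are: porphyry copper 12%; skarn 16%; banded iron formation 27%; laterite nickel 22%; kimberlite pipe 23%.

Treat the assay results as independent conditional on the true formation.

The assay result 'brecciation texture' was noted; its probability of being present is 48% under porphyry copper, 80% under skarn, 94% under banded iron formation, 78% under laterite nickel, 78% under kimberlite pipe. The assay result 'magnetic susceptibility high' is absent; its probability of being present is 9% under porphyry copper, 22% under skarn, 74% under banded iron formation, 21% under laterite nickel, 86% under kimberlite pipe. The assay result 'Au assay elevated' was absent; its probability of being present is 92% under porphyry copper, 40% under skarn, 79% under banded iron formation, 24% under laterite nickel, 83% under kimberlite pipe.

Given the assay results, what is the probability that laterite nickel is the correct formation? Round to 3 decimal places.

0.556

By Bayes' rule with conditional independence, the unnormalized weight for each hypothesis is prior × ∏ likelihoods (using 1 − P(present | H) for each absent assay result):
  porphyry copper: 0.12 × 0.48 × (1 − 0.09) × (1 − 0.92) = 0.0041933
  skarn: 0.16 × 0.80 × (1 − 0.22) × (1 − 0.40) = 0.059904
  banded iron formation: 0.27 × 0.94 × (1 − 0.74) × (1 − 0.79) = 0.013857
  laterite nickel: 0.22 × 0.78 × (1 − 0.21) × (1 − 0.24) = 0.10303
  kimberlite pipe: 0.23 × 0.78 × (1 − 0.86) × (1 − 0.83) = 0.0042697
Marginal likelihood of the evidence = 0.18525.
P(laterite nickel | evidence) = 0.10303 / 0.18525 ≈ 0.556.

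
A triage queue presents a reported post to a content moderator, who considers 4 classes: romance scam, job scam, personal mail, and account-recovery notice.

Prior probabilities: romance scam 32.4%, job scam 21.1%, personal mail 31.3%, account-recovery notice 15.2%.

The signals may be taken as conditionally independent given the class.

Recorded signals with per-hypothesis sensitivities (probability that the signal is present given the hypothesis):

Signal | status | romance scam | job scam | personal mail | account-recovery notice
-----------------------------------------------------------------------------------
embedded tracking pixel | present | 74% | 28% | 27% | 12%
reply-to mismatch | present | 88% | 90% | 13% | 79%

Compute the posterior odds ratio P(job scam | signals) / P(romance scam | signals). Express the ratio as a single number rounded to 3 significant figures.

Unnormalized posterior weight (prior times the signal likelihoods) for each of the two hypotheses:
  job scam: 0.211 × 0.28 × 0.90 = 0.053172
  romance scam: 0.324 × 0.74 × 0.88 = 0.21099
Odds(job scam : romance scam) = 0.053172 / 0.21099 ≈ 0.252.

0.252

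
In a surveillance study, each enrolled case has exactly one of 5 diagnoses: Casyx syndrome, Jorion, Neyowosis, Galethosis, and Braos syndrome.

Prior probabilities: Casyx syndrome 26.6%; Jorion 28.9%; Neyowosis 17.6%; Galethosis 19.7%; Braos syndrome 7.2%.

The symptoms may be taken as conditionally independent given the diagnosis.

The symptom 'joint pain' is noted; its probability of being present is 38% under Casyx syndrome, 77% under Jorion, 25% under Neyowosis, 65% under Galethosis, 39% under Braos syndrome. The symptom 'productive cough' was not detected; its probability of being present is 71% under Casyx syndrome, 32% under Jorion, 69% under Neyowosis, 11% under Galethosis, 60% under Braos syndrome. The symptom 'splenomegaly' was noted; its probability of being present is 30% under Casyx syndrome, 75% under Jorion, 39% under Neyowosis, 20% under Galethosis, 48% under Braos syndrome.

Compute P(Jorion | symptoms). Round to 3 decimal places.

0.728

By Bayes' rule with conditional independence, the unnormalized weight for each hypothesis is prior × ∏ likelihoods (using 1 − P(present | H) for each absent symptom):
  Casyx syndrome: 0.266 × 0.38 × (1 − 0.71) × 0.30 = 0.008794
  Jorion: 0.289 × 0.77 × (1 − 0.32) × 0.75 = 0.11349
  Neyowosis: 0.176 × 0.25 × (1 − 0.69) × 0.39 = 0.0053196
  Galethosis: 0.197 × 0.65 × (1 − 0.11) × 0.20 = 0.022793
  Braos syndrome: 0.072 × 0.39 × (1 − 0.60) × 0.48 = 0.0053914
Normalizing constant Z = 0.008794 + 0.11349 + 0.0053196 + 0.022793 + 0.0053914 = 0.15579.
P(Jorion | evidence) = 0.11349 / 0.15579 ≈ 0.728.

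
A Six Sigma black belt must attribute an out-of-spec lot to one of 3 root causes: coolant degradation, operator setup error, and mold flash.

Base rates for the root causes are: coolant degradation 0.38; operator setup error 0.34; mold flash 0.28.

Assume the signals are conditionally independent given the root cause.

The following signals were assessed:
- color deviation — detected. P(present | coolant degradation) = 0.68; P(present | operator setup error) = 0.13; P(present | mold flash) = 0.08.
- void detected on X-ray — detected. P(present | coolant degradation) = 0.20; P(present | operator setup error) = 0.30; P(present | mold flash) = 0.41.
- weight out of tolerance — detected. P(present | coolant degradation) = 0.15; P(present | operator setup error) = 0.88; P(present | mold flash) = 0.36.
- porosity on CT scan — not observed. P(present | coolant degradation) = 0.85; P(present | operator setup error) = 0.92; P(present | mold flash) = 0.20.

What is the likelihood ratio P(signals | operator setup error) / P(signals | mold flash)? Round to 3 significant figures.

0.291

Joint likelihood of the signal pattern under each hypothesis (using 1 − P(present | H) for each absent signal):
  operator setup error: 0.13 × 0.30 × 0.88 × (1 − 0.92) = 0.0027456
  mold flash: 0.08 × 0.41 × 0.36 × (1 − 0.20) = 0.0094464
Bayes factor = 0.0027456 / 0.0094464 ≈ 0.291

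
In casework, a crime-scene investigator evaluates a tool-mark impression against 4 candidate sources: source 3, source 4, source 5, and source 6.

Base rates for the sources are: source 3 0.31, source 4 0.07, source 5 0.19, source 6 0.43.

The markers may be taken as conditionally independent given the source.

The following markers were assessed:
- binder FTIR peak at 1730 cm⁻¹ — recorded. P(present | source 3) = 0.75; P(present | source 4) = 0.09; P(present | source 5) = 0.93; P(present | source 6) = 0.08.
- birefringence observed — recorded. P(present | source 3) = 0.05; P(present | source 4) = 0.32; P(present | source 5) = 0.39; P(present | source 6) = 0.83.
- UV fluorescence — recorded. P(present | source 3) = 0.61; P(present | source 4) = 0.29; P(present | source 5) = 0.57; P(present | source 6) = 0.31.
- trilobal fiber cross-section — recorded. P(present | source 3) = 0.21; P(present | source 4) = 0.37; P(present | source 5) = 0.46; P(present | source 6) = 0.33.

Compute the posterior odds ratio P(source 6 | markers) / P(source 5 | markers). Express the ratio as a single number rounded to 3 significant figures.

Posterior odds equal prior odds times the likelihood ratio; only the two competing hypotheses matter.
  source 6: 0.43 × 0.08 × 0.83 × 0.31 × 0.33 = 0.0029209
  source 5: 0.19 × 0.93 × 0.39 × 0.57 × 0.46 = 0.018069
Odds(source 6 : source 5) = 0.0029209 / 0.018069 ≈ 0.162.

0.162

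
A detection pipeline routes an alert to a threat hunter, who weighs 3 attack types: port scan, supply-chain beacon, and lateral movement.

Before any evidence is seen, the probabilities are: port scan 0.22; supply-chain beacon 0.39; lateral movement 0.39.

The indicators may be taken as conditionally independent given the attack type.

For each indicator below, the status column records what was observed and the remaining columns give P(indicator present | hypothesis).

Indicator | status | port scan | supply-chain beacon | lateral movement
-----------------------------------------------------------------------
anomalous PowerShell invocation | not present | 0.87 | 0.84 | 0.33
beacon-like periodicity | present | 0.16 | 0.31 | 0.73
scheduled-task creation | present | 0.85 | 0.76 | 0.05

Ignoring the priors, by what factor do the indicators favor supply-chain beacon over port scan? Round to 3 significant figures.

Joint likelihood of the indicator pattern under each hypothesis (using 1 − P(present | H) for each absent indicator):
  supply-chain beacon: (1 − 0.84) × 0.31 × 0.76 = 0.037696
  port scan: (1 − 0.87) × 0.16 × 0.85 = 0.01768
Bayes factor = 0.037696 / 0.01768 ≈ 2.13

2.13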